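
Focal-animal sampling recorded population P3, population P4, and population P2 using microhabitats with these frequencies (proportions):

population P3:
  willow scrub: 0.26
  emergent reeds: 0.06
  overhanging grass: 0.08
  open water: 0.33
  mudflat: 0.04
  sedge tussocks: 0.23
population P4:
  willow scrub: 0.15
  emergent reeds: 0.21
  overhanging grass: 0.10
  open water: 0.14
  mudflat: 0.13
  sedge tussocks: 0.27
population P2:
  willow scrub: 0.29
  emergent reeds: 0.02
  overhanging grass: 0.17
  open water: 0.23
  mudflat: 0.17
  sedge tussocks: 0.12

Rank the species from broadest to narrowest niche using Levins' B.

Σp_P3ᵢ² = 0.26² + 0.06² + 0.08² + 0.33² + 0.04² + 0.23² = 0.0676 + 0.0036 + 0.0064 + 0.1089 + 0.0016 + 0.0529 = 0.2410
B_P3 = 1 / 0.2410 = 4.1494
Σp_P4ᵢ² = 0.15² + 0.21² + 0.10² + 0.14² + 0.13² + 0.27² = 0.0225 + 0.0441 + 0.0100 + 0.0196 + 0.0169 + 0.0729 = 0.1860
B_P4 = 1 / 0.1860 = 5.3763
Σp_P2ᵢ² = 0.29² + 0.02² + 0.17² + 0.23² + 0.17² + 0.12² = 0.0841 + 0.0004 + 0.0289 + 0.0529 + 0.0289 + 0.0144 = 0.2096
B_P2 = 1 / 0.2096 = 4.7710
Ranking by B (broadest → narrowest): population P4 (5.38) > population P2 (4.77) > population P3 (4.15)

population P4 > population P2 > population P3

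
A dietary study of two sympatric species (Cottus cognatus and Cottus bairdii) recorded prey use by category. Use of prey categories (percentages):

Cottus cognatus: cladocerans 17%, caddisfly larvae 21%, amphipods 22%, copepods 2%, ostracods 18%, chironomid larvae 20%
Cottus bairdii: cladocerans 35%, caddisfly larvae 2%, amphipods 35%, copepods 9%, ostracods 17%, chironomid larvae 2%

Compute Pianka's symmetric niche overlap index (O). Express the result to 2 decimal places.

Convert percentages to proportions (divide by 100).
Σ p₁ᵢp₂ᵢ = 0.0595 + 0.0042 + 0.0770 + 0.0018 + 0.0306 + 0.0040 = 0.1771
Σp_1ᵢ² = 0.17² + 0.21² + 0.22² + 0.02² + 0.18² + 0.20² = 0.0289 + 0.0441 + 0.0484 + 0.0004 + 0.0324 + 0.0400 = 0.1942
Σp_2ᵢ² = 0.35² + 0.02² + 0.35² + 0.09² + 0.17² + 0.02² = 0.1225 + 0.0004 + 0.1225 + 0.0081 + 0.0289 + 0.0004 = 0.2828
O = 0.1771 / √(0.1942 × 0.2828) = 0.1771 / 0.23435 = 0.7557

0.76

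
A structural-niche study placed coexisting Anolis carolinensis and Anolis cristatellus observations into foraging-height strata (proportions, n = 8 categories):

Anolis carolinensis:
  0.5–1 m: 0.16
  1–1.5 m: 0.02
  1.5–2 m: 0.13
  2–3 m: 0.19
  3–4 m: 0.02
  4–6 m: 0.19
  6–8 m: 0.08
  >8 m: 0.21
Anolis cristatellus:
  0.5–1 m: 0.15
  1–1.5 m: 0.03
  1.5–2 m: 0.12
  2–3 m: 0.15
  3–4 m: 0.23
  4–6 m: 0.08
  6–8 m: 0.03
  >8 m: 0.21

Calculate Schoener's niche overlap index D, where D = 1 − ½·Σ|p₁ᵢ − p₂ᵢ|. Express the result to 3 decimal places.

Σ|p₁ᵢ − p₂ᵢ| = 0.01 + 0.01 + 0.01 + 0.04 + 0.21 + 0.11 + 0.05 + 0.00 = 0.44
D = 1 − ½ × 0.44 = 1 − 0.220 = 0.78000

0.780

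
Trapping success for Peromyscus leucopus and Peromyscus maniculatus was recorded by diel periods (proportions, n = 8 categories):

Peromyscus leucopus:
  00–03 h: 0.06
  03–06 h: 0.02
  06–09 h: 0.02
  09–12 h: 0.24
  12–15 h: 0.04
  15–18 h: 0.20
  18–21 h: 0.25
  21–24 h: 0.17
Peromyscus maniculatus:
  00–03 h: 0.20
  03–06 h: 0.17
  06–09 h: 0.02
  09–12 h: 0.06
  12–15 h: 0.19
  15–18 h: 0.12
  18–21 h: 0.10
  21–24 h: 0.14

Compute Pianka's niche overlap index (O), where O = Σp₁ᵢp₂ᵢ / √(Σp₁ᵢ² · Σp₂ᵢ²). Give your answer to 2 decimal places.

0.64

Σ p₁ᵢp₂ᵢ = 0.0120 + 0.0034 + 0.0004 + 0.0144 + 0.0076 + 0.0240 + 0.0250 + 0.0238 = 0.1106
Σp_1ᵢ² = 0.06² + 0.02² + 0.02² + 0.24² + 0.04² + 0.20² + 0.25² + 0.17² = 0.0036 + 0.0004 + 0.0004 + 0.0576 + 0.0016 + 0.0400 + 0.0625 + 0.0289 = 0.1950
Σp_2ᵢ² = 0.20² + 0.17² + 0.02² + 0.06² + 0.19² + 0.12² + 0.10² + 0.14² = 0.0400 + 0.0289 + 0.0004 + 0.0036 + 0.0361 + 0.0144 + 0.0100 + 0.0196 = 0.1530
O = 0.1106 / √(0.1950 × 0.1530) = 0.1106 / 0.17273 = 0.6403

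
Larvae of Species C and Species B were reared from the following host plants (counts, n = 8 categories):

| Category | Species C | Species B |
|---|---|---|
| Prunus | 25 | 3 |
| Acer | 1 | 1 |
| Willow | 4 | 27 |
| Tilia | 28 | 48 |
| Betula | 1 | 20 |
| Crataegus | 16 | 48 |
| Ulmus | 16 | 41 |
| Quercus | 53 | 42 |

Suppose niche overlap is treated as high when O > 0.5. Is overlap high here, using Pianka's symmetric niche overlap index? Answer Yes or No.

Yes

Proportions for Species C (n=144): 25/144=0.1736, 1/144=0.0069, 4/144=0.0278, 28/144=0.1944, 1/144=0.0069, 16/144=0.1111, 16/144=0.1111, 53/144=0.3681
Proportions for Species B (n=230): 3/230=0.0130, 1/230=0.0043, 27/230=0.1174, 48/230=0.2087, 20/230=0.0870, 48/230=0.2087, 41/230=0.1783, 42/230=0.1826
Σ p₁ᵢp₂ᵢ = 0.002257 + 0.000030 + 0.003264 + 0.040571 + 0.000600 + 0.023187 + 0.019809 + 0.067215 = 0.156933
Σp_1ᵢ² = 0.1736² + 0.0069² + 0.0278² + 0.1944² + 0.0069² + 0.1111² + 0.1111² + 0.3681² = 0.030137 + 0.000048 + 0.000773 + 0.037791 + 0.000048 + 0.012343 + 0.012343 + 0.135498 = 0.228981
Σp_2ᵢ² = 0.0130² + 0.0043² + 0.1174² + 0.2087² + 0.0870² + 0.2087² + 0.1783² + 0.1826² = 0.000169 + 0.000018 + 0.013783 + 0.043556 + 0.007569 + 0.043556 + 0.031791 + 0.033343 = 0.173785
O = 0.156933 / √(0.228981 × 0.173785) = 0.156933 / 0.1994830 = 0.7867
O = 0.7867 > 0.5 → Yes.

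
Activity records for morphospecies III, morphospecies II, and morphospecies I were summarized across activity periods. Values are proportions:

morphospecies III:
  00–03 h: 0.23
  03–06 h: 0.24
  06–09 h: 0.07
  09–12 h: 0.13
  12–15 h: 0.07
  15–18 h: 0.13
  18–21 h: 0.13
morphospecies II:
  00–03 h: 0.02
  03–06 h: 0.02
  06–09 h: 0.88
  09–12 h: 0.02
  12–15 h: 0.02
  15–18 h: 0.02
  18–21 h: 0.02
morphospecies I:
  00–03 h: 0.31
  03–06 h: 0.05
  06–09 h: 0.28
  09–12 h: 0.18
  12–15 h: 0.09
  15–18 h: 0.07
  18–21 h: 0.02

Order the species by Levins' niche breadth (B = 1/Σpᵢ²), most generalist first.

morphospecies III > morphospecies I > morphospecies II

Σp_IIIᵢ² = 0.23² + 0.24² + 0.07² + 0.13² + 0.07² + 0.13² + 0.13² = 0.0529 + 0.0576 + 0.0049 + 0.0169 + 0.0049 + 0.0169 + 0.0169 = 0.1710
B_III = 1 / 0.1710 = 5.8480
Σp_IIᵢ² = 0.02² + 0.02² + 0.88² + 0.02² + 0.02² + 0.02² + 0.02² = 0.0004 + 0.0004 + 0.7744 + 0.0004 + 0.0004 + 0.0004 + 0.0004 = 0.7768
B_II = 1 / 0.7768 = 1.2873
Σp_Iᵢ² = 0.31² + 0.05² + 0.28² + 0.18² + 0.09² + 0.07² + 0.02² = 0.0961 + 0.0025 + 0.0784 + 0.0324 + 0.0081 + 0.0049 + 0.0004 = 0.2228
B_I = 1 / 0.2228 = 4.4883
Ranking by B (broadest → narrowest): morphospecies III (5.85) > morphospecies I (4.49) > morphospecies II (1.29)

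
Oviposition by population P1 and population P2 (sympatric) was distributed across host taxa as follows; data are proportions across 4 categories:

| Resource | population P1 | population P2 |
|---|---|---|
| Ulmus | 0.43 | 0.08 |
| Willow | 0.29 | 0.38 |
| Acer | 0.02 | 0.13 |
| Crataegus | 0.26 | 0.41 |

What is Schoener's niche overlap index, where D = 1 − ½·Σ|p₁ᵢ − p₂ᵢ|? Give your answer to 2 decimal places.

Σ|p₁ᵢ − p₂ᵢ| = 0.35 + 0.09 + 0.11 + 0.15 = 0.70
D = 1 − ½ × 0.70 = 1 − 0.350 = 0.6500

0.65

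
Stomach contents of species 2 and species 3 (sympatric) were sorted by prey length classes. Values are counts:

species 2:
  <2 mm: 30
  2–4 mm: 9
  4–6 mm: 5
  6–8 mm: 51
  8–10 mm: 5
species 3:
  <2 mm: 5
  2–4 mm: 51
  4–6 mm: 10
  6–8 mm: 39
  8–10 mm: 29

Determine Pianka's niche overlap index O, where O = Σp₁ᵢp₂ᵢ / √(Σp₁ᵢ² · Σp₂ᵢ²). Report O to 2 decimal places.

Proportions for species 2 (n=100): 30/100=0.3000, 9/100=0.0900, 5/100=0.0500, 51/100=0.5100, 5/100=0.0500
Proportions for species 3 (n=134): 5/134=0.0373, 51/134=0.3806, 10/134=0.0746, 39/134=0.2910, 29/134=0.2164
Σ p₁ᵢp₂ᵢ = 0.011190 + 0.034254 + 0.003730 + 0.148410 + 0.010820 = 0.208404
Σp_1ᵢ² = 0.3000² + 0.0900² + 0.0500² + 0.5100² + 0.0500² = 0.090000 + 0.008100 + 0.002500 + 0.260100 + 0.002500 = 0.363200
Σp_2ᵢ² = 0.0373² + 0.3806² + 0.0746² + 0.2910² + 0.2164² = 0.001391 + 0.144856 + 0.005565 + 0.084681 + 0.046829 = 0.283322
O = 0.208404 / √(0.363200 × 0.283322) = 0.208404 / 0.3207843 = 0.6497

0.65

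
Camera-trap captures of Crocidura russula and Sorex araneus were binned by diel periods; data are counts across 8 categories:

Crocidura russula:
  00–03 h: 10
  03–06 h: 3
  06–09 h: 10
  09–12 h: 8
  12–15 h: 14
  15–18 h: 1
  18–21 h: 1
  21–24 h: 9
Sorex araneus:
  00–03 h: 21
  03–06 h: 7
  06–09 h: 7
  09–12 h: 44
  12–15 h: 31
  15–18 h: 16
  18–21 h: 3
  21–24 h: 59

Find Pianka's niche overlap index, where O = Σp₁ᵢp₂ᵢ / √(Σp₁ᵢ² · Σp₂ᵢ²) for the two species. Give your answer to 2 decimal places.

Proportions for Crocidura russula (n=56): 10/56=0.1786, 3/56=0.0536, 10/56=0.1786, 8/56=0.1429, 14/56=0.2500, 1/56=0.0179, 1/56=0.0179, 9/56=0.1607
Proportions for Sorex araneus (n=188): 21/188=0.1117, 7/188=0.0372, 7/188=0.0372, 44/188=0.2340, 31/188=0.1649, 16/188=0.0851, 3/188=0.0160, 59/188=0.3138
Σ p₁ᵢp₂ᵢ = 0.019950 + 0.001994 + 0.006644 + 0.033439 + 0.041225 + 0.001523 + 0.000286 + 0.050428 = 0.155489
Σp_1ᵢ² = 0.1786² + 0.0536² + 0.1786² + 0.1429² + 0.2500² + 0.0179² + 0.0179² + 0.1607² = 0.031898 + 0.002873 + 0.031898 + 0.020420 + 0.062500 + 0.000320 + 0.000320 + 0.025824 = 0.176053
Σp_2ᵢ² = 0.1117² + 0.0372² + 0.0372² + 0.2340² + 0.1649² + 0.0851² + 0.0160² + 0.3138² = 0.012477 + 0.001384 + 0.001384 + 0.054756 + 0.027192 + 0.007242 + 0.000256 + 0.098470 = 0.203161
O = 0.155489 / √(0.176053 × 0.203161) = 0.155489 / 0.1891219 = 0.8222

0.82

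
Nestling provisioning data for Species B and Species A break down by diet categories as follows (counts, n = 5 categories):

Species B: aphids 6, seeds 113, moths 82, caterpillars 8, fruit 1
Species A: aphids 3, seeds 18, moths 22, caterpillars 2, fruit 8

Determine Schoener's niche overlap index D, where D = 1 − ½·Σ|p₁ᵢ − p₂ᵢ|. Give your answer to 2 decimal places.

0.80

Proportions for Species B (n=210): 6/210=0.0286, 113/210=0.5381, 82/210=0.3905, 8/210=0.0381, 1/210=0.0048
Proportions for Species A (n=53): 3/53=0.0566, 18/53=0.3396, 22/53=0.4151, 2/53=0.0377, 8/53=0.1509
Σ|p₁ᵢ − p₂ᵢ| = 0.0280 + 0.1985 + 0.0246 + 0.0004 + 0.1461 = 0.3976
D = 1 − ½ × 0.3976 = 1 − 0.19880 = 0.80120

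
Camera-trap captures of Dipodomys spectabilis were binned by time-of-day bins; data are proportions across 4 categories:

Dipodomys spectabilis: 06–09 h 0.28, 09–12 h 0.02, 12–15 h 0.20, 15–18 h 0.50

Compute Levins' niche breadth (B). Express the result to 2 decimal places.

2.71

Σpᵢ² = 0.28² + 0.02² + 0.20² + 0.50² = 0.0784 + 0.0004 + 0.0400 + 0.2500 = 0.3688
B = 1 / 0.3688 = 2.7115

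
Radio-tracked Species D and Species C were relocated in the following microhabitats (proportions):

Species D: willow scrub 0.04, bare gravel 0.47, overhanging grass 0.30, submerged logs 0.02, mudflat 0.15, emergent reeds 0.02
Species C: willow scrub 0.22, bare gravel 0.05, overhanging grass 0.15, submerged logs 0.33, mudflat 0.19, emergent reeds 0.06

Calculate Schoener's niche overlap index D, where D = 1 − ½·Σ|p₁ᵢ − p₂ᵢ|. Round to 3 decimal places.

0.430

Σ|p₁ᵢ − p₂ᵢ| = 0.18 + 0.42 + 0.15 + 0.31 + 0.04 + 0.04 = 1.14
D = 1 − ½ × 1.14 = 1 − 0.570 = 0.43000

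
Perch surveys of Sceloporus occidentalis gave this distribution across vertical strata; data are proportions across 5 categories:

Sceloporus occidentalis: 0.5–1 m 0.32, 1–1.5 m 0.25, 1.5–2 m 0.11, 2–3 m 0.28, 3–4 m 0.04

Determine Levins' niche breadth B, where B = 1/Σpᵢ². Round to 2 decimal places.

Σpᵢ² = 0.32² + 0.25² + 0.11² + 0.28² + 0.04² = 0.1024 + 0.0625 + 0.0121 + 0.0784 + 0.0016 = 0.2570
B = 1 / 0.2570 = 3.8911

3.89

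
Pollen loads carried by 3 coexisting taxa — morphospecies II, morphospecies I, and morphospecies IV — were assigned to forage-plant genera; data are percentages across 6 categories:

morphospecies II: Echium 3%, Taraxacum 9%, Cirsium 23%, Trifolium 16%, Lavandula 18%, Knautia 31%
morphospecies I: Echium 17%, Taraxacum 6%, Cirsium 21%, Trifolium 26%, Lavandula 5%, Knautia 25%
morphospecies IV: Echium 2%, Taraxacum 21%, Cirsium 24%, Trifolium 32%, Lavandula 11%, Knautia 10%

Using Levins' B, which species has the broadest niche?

Convert percentages to proportions (divide by 100).
Σp_IIᵢ² = 0.03² + 0.09² + 0.23² + 0.16² + 0.18² + 0.31² = 0.0009 + 0.0081 + 0.0529 + 0.0256 + 0.0324 + 0.0961 = 0.2160
B_II = 1 / 0.2160 = 4.6296
Σp_Iᵢ² = 0.17² + 0.06² + 0.21² + 0.26² + 0.05² + 0.25² = 0.0289 + 0.0036 + 0.0441 + 0.0676 + 0.0025 + 0.0625 = 0.2092
B_I = 1 / 0.2092 = 4.7801
Σp_IVᵢ² = 0.02² + 0.21² + 0.24² + 0.32² + 0.11² + 0.10² = 0.0004 + 0.0441 + 0.0576 + 0.1024 + 0.0121 + 0.0100 = 0.2266
B_IV = 1 / 0.2266 = 4.4131
Highest B → broadest niche (most generalist): morphospecies I (B = 4.78).

morphospecies I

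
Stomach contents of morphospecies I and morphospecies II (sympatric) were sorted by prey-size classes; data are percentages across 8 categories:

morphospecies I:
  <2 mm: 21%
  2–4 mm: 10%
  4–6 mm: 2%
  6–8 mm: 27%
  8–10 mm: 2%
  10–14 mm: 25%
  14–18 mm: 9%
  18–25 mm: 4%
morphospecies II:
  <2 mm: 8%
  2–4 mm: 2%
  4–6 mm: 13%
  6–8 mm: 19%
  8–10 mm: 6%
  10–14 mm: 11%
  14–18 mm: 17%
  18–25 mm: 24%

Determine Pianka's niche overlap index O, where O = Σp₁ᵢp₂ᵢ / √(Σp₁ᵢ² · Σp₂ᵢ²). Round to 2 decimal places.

Convert percentages to proportions (divide by 100).
Σ p₁ᵢp₂ᵢ = 0.0168 + 0.0020 + 0.0026 + 0.0513 + 0.0012 + 0.0275 + 0.0153 + 0.0096 = 0.1263
Σp_1ᵢ² = 0.21² + 0.10² + 0.02² + 0.27² + 0.02² + 0.25² + 0.09² + 0.04² = 0.0441 + 0.0100 + 0.0004 + 0.0729 + 0.0004 + 0.0625 + 0.0081 + 0.0016 = 0.2000
Σp_2ᵢ² = 0.08² + 0.02² + 0.13² + 0.19² + 0.06² + 0.11² + 0.17² + 0.24² = 0.0064 + 0.0004 + 0.0169 + 0.0361 + 0.0036 + 0.0121 + 0.0289 + 0.0576 = 0.1620
O = 0.1263 / √(0.2000 × 0.1620) = 0.1263 / 0.18000 = 0.7017

0.70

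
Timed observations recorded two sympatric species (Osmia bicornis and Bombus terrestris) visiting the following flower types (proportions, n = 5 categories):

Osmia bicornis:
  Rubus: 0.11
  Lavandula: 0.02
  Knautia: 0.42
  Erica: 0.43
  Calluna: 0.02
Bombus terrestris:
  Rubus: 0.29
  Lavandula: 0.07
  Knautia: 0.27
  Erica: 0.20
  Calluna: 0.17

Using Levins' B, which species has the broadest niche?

Σp_bicoᵢ² = 0.11² + 0.02² + 0.42² + 0.43² + 0.02² = 0.0121 + 0.0004 + 0.1764 + 0.1849 + 0.0004 = 0.3742
B_bico = 1 / 0.3742 = 2.6724
Σp_terrᵢ² = 0.29² + 0.07² + 0.27² + 0.20² + 0.17² = 0.0841 + 0.0049 + 0.0729 + 0.0400 + 0.0289 = 0.2308
B_terr = 1 / 0.2308 = 4.3328
Highest B → broadest niche (most generalist): Bombus terrestris (B = 4.33).

Bombus terrestris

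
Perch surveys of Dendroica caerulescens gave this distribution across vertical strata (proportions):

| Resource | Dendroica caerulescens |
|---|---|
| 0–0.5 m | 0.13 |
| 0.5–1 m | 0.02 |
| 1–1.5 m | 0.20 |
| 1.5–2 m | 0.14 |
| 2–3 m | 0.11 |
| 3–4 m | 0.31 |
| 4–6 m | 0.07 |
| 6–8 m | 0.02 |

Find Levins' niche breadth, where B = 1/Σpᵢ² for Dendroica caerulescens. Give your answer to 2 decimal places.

5.25

Σpᵢ² = 0.13² + 0.02² + 0.20² + 0.14² + 0.11² + 0.31² + 0.07² + 0.02² = 0.0169 + 0.0004 + 0.0400 + 0.0196 + 0.0121 + 0.0961 + 0.0049 + 0.0004 = 0.1904
B = 1 / 0.1904 = 5.2521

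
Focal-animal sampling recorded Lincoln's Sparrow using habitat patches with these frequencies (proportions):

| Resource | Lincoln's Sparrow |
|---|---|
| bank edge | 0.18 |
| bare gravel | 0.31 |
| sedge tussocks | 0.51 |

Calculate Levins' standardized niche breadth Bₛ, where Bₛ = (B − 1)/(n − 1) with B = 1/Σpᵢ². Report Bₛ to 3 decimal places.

Σpᵢ² = 0.18² + 0.31² + 0.51² = 0.0324 + 0.0961 + 0.2601 = 0.3886
B = 1 / 0.3886 = 2.57334
Bₛ = (B − 1)/(n − 1) = (2.57334 − 1)/(3 − 1) = 1.57334/2 = 0.78667

0.787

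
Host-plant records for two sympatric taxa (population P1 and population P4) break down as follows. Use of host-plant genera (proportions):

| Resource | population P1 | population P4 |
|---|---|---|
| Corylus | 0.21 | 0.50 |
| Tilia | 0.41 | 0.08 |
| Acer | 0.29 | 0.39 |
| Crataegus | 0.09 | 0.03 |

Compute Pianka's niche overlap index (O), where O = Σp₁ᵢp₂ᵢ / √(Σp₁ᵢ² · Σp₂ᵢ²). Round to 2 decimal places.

Σ p₁ᵢp₂ᵢ = 0.1050 + 0.0328 + 0.1131 + 0.0027 = 0.2536
Σp_1ᵢ² = 0.21² + 0.41² + 0.29² + 0.09² = 0.0441 + 0.1681 + 0.0841 + 0.0081 = 0.3044
Σp_2ᵢ² = 0.50² + 0.08² + 0.39² + 0.03² = 0.2500 + 0.0064 + 0.1521 + 0.0009 = 0.4094
O = 0.2536 / √(0.3044 × 0.4094) = 0.2536 / 0.35302 = 0.7184

0.72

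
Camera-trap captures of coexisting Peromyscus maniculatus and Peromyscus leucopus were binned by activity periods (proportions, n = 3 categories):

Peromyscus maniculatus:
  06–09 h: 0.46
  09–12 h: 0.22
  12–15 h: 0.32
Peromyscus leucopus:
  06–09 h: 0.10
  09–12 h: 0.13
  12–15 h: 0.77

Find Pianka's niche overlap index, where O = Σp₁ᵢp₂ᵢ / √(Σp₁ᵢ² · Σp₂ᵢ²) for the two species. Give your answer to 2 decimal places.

0.68

Σ p₁ᵢp₂ᵢ = 0.0460 + 0.0286 + 0.2464 = 0.3210
Σp_1ᵢ² = 0.46² + 0.22² + 0.32² = 0.2116 + 0.0484 + 0.1024 = 0.3624
Σp_2ᵢ² = 0.10² + 0.13² + 0.77² = 0.0100 + 0.0169 + 0.5929 = 0.6198
O = 0.3210 / √(0.3624 × 0.6198) = 0.3210 / 0.47394 = 0.6773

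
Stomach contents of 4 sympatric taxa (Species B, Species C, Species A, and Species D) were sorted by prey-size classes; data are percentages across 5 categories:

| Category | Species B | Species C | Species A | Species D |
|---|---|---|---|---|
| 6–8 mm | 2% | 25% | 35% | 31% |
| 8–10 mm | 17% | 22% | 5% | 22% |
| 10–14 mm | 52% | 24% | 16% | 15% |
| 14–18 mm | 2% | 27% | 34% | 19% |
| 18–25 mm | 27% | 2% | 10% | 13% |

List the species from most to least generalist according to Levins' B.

Convert percentages to proportions (divide by 100).
Σp_Bᵢ² = 0.02² + 0.17² + 0.52² + 0.02² + 0.27² = 0.0004 + 0.0289 + 0.2704 + 0.0004 + 0.0729 = 0.3730
B_B = 1 / 0.3730 = 2.6810
Σp_Cᵢ² = 0.25² + 0.22² + 0.24² + 0.27² + 0.02² = 0.0625 + 0.0484 + 0.0576 + 0.0729 + 0.0004 = 0.2418
B_C = 1 / 0.2418 = 4.1356
Σp_Aᵢ² = 0.35² + 0.05² + 0.16² + 0.34² + 0.10² = 0.1225 + 0.0025 + 0.0256 + 0.1156 + 0.0100 = 0.2762
B_A = 1 / 0.2762 = 3.6206
Σp_Dᵢ² = 0.31² + 0.22² + 0.15² + 0.19² + 0.13² = 0.0961 + 0.0484 + 0.0225 + 0.0361 + 0.0169 = 0.2200
B_D = 1 / 0.2200 = 4.5455
Ranking by B (broadest → narrowest): Species D (4.55) > Species C (4.14) > Species A (3.62) > Species B (2.68)

Species D > Species C > Species A > Species B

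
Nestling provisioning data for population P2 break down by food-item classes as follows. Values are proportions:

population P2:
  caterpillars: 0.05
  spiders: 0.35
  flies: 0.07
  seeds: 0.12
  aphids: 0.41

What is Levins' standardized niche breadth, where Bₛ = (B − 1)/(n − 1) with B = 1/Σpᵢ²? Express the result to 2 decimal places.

Σpᵢ² = 0.05² + 0.35² + 0.07² + 0.12² + 0.41² = 0.0025 + 0.1225 + 0.0049 + 0.0144 + 0.1681 = 0.3124
B = 1 / 0.3124 = 3.2010
Bₛ = (B − 1)/(n − 1) = (3.2010 − 1)/(5 − 1) = 2.2010/4 = 0.5503

0.55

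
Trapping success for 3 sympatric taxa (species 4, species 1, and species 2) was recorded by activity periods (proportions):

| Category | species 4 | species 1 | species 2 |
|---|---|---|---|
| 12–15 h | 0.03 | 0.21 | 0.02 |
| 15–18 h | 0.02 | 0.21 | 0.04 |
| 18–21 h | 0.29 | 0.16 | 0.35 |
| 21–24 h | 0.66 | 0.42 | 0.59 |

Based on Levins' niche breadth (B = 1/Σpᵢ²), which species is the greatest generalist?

species 1

Σp_4ᵢ² = 0.03² + 0.02² + 0.29² + 0.66² = 0.0009 + 0.0004 + 0.0841 + 0.4356 = 0.5210
B_4 = 1 / 0.5210 = 1.9194
Σp_1ᵢ² = 0.21² + 0.21² + 0.16² + 0.42² = 0.0441 + 0.0441 + 0.0256 + 0.1764 = 0.2902
B_1 = 1 / 0.2902 = 3.4459
Σp_2ᵢ² = 0.02² + 0.04² + 0.35² + 0.59² = 0.0004 + 0.0016 + 0.1225 + 0.3481 = 0.4726
B_2 = 1 / 0.4726 = 2.1160
Highest B → broadest niche (most generalist): species 1 (B = 3.45).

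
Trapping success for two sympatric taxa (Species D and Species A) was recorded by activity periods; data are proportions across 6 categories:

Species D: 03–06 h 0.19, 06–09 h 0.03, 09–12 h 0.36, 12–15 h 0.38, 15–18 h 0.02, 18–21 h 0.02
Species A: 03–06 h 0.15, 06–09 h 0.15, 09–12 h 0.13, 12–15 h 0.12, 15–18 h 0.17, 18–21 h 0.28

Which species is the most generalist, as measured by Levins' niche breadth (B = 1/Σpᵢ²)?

Σp_Dᵢ² = 0.19² + 0.03² + 0.36² + 0.38² + 0.02² + 0.02² = 0.0361 + 0.0009 + 0.1296 + 0.1444 + 0.0004 + 0.0004 = 0.3118
B_D = 1 / 0.3118 = 3.2072
Σp_Aᵢ² = 0.15² + 0.15² + 0.13² + 0.12² + 0.17² + 0.28² = 0.0225 + 0.0225 + 0.0169 + 0.0144 + 0.0289 + 0.0784 = 0.1836
B_A = 1 / 0.1836 = 5.4466
Highest B → broadest niche (most generalist): Species A (B = 5.45).

Species A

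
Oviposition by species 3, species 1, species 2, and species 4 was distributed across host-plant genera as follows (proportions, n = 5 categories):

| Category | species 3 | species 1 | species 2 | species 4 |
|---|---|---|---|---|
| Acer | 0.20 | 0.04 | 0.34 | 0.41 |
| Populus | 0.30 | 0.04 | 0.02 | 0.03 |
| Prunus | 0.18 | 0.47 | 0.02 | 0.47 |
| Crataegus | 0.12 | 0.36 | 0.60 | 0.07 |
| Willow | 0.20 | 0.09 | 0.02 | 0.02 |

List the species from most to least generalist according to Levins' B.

Σp_3ᵢ² = 0.20² + 0.30² + 0.18² + 0.12² + 0.20² = 0.0400 + 0.0900 + 0.0324 + 0.0144 + 0.0400 = 0.2168
B_3 = 1 / 0.2168 = 4.6125
Σp_1ᵢ² = 0.04² + 0.04² + 0.47² + 0.36² + 0.09² = 0.0016 + 0.0016 + 0.2209 + 0.1296 + 0.0081 = 0.3618
B_1 = 1 / 0.3618 = 2.7640
Σp_2ᵢ² = 0.34² + 0.02² + 0.02² + 0.60² + 0.02² = 0.1156 + 0.0004 + 0.0004 + 0.3600 + 0.0004 = 0.4768
B_2 = 1 / 0.4768 = 2.0973
Σp_4ᵢ² = 0.41² + 0.03² + 0.47² + 0.07² + 0.02² = 0.1681 + 0.0009 + 0.2209 + 0.0049 + 0.0004 = 0.3952
B_4 = 1 / 0.3952 = 2.5304
Ranking by B (broadest → narrowest): species 3 (4.61) > species 1 (2.76) > species 4 (2.53) > species 2 (2.10)

species 3 > species 1 > species 4 > species 2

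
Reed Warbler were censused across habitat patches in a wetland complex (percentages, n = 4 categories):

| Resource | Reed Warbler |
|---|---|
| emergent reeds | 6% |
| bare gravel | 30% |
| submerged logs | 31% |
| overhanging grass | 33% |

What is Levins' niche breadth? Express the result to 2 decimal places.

Convert percentages to proportions (divide by 100).
Σpᵢ² = 0.06² + 0.30² + 0.31² + 0.33² = 0.0036 + 0.0900 + 0.0961 + 0.1089 = 0.2986
B = 1 / 0.2986 = 3.3490

3.35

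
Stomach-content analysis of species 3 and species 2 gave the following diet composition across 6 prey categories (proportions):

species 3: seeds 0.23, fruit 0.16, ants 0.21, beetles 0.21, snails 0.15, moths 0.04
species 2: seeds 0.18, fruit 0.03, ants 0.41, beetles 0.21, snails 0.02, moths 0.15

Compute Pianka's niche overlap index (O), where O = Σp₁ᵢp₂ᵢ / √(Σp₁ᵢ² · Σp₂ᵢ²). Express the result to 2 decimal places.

0.82

Σ p₁ᵢp₂ᵢ = 0.0414 + 0.0048 + 0.0861 + 0.0441 + 0.0030 + 0.0060 = 0.1854
Σp_1ᵢ² = 0.23² + 0.16² + 0.21² + 0.21² + 0.15² + 0.04² = 0.0529 + 0.0256 + 0.0441 + 0.0441 + 0.0225 + 0.0016 = 0.1908
Σp_2ᵢ² = 0.18² + 0.03² + 0.41² + 0.21² + 0.02² + 0.15² = 0.0324 + 0.0009 + 0.1681 + 0.0441 + 0.0004 + 0.0225 = 0.2684
O = 0.1854 / √(0.1908 × 0.2684) = 0.1854 / 0.22630 = 0.8193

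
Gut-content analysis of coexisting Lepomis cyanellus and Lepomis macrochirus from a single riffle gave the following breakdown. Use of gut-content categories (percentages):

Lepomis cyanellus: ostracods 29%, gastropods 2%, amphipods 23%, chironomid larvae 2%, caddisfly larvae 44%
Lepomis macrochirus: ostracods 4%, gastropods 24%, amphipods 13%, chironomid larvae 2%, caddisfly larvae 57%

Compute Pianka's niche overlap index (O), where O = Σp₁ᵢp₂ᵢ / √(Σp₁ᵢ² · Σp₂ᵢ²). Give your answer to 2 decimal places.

Convert percentages to proportions (divide by 100).
Σ p₁ᵢp₂ᵢ = 0.0116 + 0.0048 + 0.0299 + 0.0004 + 0.2508 = 0.2975
Σp_1ᵢ² = 0.29² + 0.02² + 0.23² + 0.02² + 0.44² = 0.0841 + 0.0004 + 0.0529 + 0.0004 + 0.1936 = 0.3314
Σp_2ᵢ² = 0.04² + 0.24² + 0.13² + 0.02² + 0.57² = 0.0016 + 0.0576 + 0.0169 + 0.0004 + 0.3249 = 0.4014
O = 0.2975 / √(0.3314 × 0.4014) = 0.2975 / 0.36472 = 0.8157

0.82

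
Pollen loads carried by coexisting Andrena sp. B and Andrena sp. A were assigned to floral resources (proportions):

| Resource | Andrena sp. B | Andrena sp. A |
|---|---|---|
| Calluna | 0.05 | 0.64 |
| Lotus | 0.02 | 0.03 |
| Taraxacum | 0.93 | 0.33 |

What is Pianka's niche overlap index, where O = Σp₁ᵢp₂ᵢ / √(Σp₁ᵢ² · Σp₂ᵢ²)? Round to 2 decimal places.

Σ p₁ᵢp₂ᵢ = 0.0320 + 0.0006 + 0.3069 = 0.3395
Σp_1ᵢ² = 0.05² + 0.02² + 0.93² = 0.0025 + 0.0004 + 0.8649 = 0.8678
Σp_2ᵢ² = 0.64² + 0.03² + 0.33² = 0.4096 + 0.0009 + 0.1089 = 0.5194
O = 0.3395 / √(0.8678 × 0.5194) = 0.3395 / 0.67137 = 0.5057

0.51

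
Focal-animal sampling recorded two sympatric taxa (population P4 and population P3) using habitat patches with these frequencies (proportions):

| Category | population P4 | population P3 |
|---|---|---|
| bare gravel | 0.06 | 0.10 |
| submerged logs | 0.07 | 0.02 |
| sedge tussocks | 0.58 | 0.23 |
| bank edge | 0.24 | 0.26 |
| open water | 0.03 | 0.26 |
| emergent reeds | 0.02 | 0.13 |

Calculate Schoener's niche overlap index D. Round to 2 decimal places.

Σ|p₁ᵢ − p₂ᵢ| = 0.04 + 0.05 + 0.35 + 0.02 + 0.23 + 0.11 = 0.80
D = 1 − ½ × 0.80 = 1 − 0.400 = 0.6000

0.60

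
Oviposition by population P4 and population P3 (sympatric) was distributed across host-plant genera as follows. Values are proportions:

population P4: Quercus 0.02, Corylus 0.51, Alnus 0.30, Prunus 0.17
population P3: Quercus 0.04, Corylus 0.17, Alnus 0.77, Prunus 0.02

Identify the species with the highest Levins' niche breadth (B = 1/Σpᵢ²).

Σp_P4ᵢ² = 0.02² + 0.51² + 0.30² + 0.17² = 0.0004 + 0.2601 + 0.0900 + 0.0289 = 0.3794
B_P4 = 1 / 0.3794 = 2.6357
Σp_P3ᵢ² = 0.04² + 0.17² + 0.77² + 0.02² = 0.0016 + 0.0289 + 0.5929 + 0.0004 = 0.6238
B_P3 = 1 / 0.6238 = 1.6031
Highest B → broadest niche (most generalist): population P4 (B = 2.64).

population P4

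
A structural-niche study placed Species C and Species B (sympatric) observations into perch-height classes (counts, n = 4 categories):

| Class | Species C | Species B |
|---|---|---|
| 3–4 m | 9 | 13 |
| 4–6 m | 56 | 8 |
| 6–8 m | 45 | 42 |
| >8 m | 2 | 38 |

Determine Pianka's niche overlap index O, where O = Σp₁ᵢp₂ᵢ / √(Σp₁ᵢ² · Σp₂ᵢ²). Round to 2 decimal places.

Proportions for Species C (n=112): 9/112=0.0804, 56/112=0.5000, 45/112=0.4018, 2/112=0.0179
Proportions for Species B (n=101): 13/101=0.1287, 8/101=0.0792, 42/101=0.4158, 38/101=0.3762
Σ p₁ᵢp₂ᵢ = 0.010347 + 0.039600 + 0.167068 + 0.006734 = 0.223749
Σp_1ᵢ² = 0.0804² + 0.5000² + 0.4018² + 0.0179² = 0.006464 + 0.250000 + 0.161443 + 0.000320 = 0.418227
Σp_2ᵢ² = 0.1287² + 0.0792² + 0.4158² + 0.3762² = 0.016564 + 0.006273 + 0.172890 + 0.141526 = 0.337253
O = 0.223749 / √(0.418227 × 0.337253) = 0.223749 / 0.3755640 = 0.5958

0.60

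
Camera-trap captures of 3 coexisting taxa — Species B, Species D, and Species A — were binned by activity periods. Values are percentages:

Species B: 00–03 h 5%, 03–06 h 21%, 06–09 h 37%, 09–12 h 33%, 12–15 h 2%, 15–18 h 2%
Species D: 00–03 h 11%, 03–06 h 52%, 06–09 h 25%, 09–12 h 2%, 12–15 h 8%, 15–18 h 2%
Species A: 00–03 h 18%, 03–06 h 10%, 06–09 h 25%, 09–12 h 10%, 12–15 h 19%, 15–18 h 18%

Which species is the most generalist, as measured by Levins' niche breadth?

Convert percentages to proportions (divide by 100).
Σp_Bᵢ² = 0.05² + 0.21² + 0.37² + 0.33² + 0.02² + 0.02² = 0.0025 + 0.0441 + 0.1369 + 0.1089 + 0.0004 + 0.0004 = 0.2932
B_B = 1 / 0.2932 = 3.4106
Σp_Dᵢ² = 0.11² + 0.52² + 0.25² + 0.02² + 0.08² + 0.02² = 0.0121 + 0.2704 + 0.0625 + 0.0004 + 0.0064 + 0.0004 = 0.3522
B_D = 1 / 0.3522 = 2.8393
Σp_Aᵢ² = 0.18² + 0.10² + 0.25² + 0.10² + 0.19² + 0.18² = 0.0324 + 0.0100 + 0.0625 + 0.0100 + 0.0361 + 0.0324 = 0.1834
B_A = 1 / 0.1834 = 5.4526
Highest B → broadest niche (most generalist): Species A (B = 5.45).

Species A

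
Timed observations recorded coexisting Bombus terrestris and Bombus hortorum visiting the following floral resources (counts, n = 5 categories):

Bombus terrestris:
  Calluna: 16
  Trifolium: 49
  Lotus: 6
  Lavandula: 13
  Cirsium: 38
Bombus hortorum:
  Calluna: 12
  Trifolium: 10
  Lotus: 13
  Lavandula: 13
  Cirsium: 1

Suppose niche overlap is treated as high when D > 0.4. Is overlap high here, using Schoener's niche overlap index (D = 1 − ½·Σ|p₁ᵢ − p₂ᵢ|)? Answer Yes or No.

Yes

Proportions for Bombus terrestris (n=122): 16/122=0.1311, 49/122=0.4016, 6/122=0.0492, 13/122=0.1066, 38/122=0.3115
Proportions for Bombus hortorum (n=49): 12/49=0.2449, 10/49=0.2041, 13/49=0.2653, 13/49=0.2653, 1/49=0.0204
Σ|p₁ᵢ − p₂ᵢ| = 0.1138 + 0.1975 + 0.2161 + 0.1587 + 0.2911 = 0.9772
D = 1 − ½ × 0.9772 = 1 − 0.48860 = 0.51140
D = 0.51140 > 0.4 → Yes.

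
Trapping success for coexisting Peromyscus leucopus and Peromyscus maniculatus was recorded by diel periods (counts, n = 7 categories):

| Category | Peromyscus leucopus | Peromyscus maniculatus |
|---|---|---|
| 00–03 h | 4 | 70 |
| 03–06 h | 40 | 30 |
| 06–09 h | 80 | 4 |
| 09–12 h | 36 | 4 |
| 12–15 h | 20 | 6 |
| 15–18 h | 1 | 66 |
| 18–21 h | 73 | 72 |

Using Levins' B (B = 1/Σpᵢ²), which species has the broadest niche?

Proportions for Peromyscus leucopus (n=254): 4/254=0.0157, 40/254=0.1575, 80/254=0.3150, 36/254=0.1417, 20/254=0.0787, 1/254=0.0039, 73/254=0.2874
Proportions for Peromyscus maniculatus (n=252): 70/252=0.2778, 30/252=0.1190, 4/252=0.0159, 4/252=0.0159, 6/252=0.0238, 66/252=0.2619, 72/252=0.2857
Σp_leucᵢ² = 0.0157² + 0.1575² + 0.3150² + 0.1417² + 0.0787² + 0.0039² + 0.2874² = 0.000246 + 0.024806 + 0.099225 + 0.020079 + 0.006194 + 0.000015 + 0.082599 = 0.233164
B_leuc = 1 / 0.233164 = 4.2888
Σp_maniᵢ² = 0.2778² + 0.1190² + 0.0159² + 0.0159² + 0.0238² + 0.2619² + 0.2857² = 0.077173 + 0.014161 + 0.000253 + 0.000253 + 0.000566 + 0.068592 + 0.081624 = 0.242622
B_mani = 1 / 0.242622 = 4.1216
Highest B → broadest niche (most generalist): Peromyscus leucopus (B = 4.29).

Peromyscus leucopus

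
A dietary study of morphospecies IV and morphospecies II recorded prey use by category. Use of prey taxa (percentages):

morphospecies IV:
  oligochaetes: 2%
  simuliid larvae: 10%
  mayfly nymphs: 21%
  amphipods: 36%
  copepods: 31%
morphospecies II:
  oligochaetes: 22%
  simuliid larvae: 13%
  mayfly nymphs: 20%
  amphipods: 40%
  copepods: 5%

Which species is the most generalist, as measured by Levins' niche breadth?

Convert percentages to proportions (divide by 100).
Σp_IVᵢ² = 0.02² + 0.10² + 0.21² + 0.36² + 0.31² = 0.0004 + 0.0100 + 0.0441 + 0.1296 + 0.0961 = 0.2802
B_IV = 1 / 0.2802 = 3.5689
Σp_IIᵢ² = 0.22² + 0.13² + 0.20² + 0.40² + 0.05² = 0.0484 + 0.0169 + 0.0400 + 0.1600 + 0.0025 = 0.2678
B_II = 1 / 0.2678 = 3.7341
Highest B → broadest niche (most generalist): morphospecies II (B = 3.73).

morphospecies II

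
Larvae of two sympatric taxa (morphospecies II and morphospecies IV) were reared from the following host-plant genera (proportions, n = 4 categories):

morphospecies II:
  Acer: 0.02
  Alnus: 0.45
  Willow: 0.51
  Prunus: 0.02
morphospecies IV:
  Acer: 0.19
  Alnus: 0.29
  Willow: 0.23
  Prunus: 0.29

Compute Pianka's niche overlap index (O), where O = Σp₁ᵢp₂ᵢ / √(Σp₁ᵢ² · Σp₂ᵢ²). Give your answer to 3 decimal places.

Σ p₁ᵢp₂ᵢ = 0.0038 + 0.1305 + 0.1173 + 0.0058 = 0.2574
Σp_1ᵢ² = 0.02² + 0.45² + 0.51² + 0.02² = 0.0004 + 0.2025 + 0.2601 + 0.0004 = 0.4634
Σp_2ᵢ² = 0.19² + 0.29² + 0.23² + 0.29² = 0.0361 + 0.0841 + 0.0529 + 0.0841 = 0.2572
O = 0.2574 / √(0.4634 × 0.2572) = 0.2574 / 0.345234 = 0.74558

0.746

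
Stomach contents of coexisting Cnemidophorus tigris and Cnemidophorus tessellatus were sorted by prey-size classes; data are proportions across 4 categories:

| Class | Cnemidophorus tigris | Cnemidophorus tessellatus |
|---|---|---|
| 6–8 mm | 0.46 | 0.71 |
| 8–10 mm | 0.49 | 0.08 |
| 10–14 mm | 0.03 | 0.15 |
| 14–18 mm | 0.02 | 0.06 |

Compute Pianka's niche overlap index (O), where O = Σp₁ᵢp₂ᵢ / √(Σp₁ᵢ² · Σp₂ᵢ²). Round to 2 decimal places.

0.75

Σ p₁ᵢp₂ᵢ = 0.3266 + 0.0392 + 0.0045 + 0.0012 = 0.3715
Σp_1ᵢ² = 0.46² + 0.49² + 0.03² + 0.02² = 0.2116 + 0.2401 + 0.0009 + 0.0004 = 0.4530
Σp_2ᵢ² = 0.71² + 0.08² + 0.15² + 0.06² = 0.5041 + 0.0064 + 0.0225 + 0.0036 = 0.5366
O = 0.3715 / √(0.4530 × 0.5366) = 0.3715 / 0.49303 = 0.7535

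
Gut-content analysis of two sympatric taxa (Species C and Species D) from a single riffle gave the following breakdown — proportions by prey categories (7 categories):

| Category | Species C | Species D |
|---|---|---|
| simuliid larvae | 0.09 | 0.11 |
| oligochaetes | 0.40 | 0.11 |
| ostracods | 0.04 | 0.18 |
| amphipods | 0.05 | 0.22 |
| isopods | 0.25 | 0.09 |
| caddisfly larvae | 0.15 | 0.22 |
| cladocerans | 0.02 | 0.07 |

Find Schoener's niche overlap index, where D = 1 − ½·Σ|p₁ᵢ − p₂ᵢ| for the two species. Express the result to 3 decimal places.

0.550

Σ|p₁ᵢ − p₂ᵢ| = 0.02 + 0.29 + 0.14 + 0.17 + 0.16 + 0.07 + 0.05 = 0.90
D = 1 − ½ × 0.90 = 1 − 0.450 = 0.55000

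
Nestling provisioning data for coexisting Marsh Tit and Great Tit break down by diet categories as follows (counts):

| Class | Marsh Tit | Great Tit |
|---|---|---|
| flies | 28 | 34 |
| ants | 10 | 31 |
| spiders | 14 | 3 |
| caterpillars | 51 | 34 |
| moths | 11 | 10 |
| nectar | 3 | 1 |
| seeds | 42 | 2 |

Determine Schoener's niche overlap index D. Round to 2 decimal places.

Proportions for Marsh Tit (n=159): 28/159=0.1761, 10/159=0.0629, 14/159=0.0881, 51/159=0.3208, 11/159=0.0692, 3/159=0.0189, 42/159=0.2642
Proportions for Great Tit (n=115): 34/115=0.2957, 31/115=0.2696, 3/115=0.0261, 34/115=0.2957, 10/115=0.0870, 1/115=0.0087, 2/115=0.0174
Σ|p₁ᵢ − p₂ᵢ| = 0.1196 + 0.2067 + 0.0620 + 0.0251 + 0.0178 + 0.0102 + 0.2468 = 0.6882
D = 1 − ½ × 0.6882 = 1 − 0.34410 = 0.65590

0.66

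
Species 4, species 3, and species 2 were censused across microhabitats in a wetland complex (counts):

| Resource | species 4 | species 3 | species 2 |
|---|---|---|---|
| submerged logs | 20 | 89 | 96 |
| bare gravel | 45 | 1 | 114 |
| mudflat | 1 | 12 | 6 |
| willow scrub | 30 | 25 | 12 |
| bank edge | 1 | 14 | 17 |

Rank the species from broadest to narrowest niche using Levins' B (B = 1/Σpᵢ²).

species 4 > species 2 > species 3

Proportions for species 4 (n=97): 20/97=0.2062, 45/97=0.4639, 1/97=0.0103, 30/97=0.3093, 1/97=0.0103
Proportions for species 3 (n=141): 89/141=0.6312, 1/141=0.0071, 12/141=0.0851, 25/141=0.1773, 14/141=0.0993
Proportions for species 2 (n=245): 96/245=0.3918, 114/245=0.4653, 6/245=0.0245, 12/245=0.0490, 17/245=0.0694
Σp_4ᵢ² = 0.2062² + 0.4639² + 0.0103² + 0.3093² + 0.0103² = 0.042518 + 0.215203 + 0.000106 + 0.095666 + 0.000106 = 0.353599
B_4 = 1 / 0.353599 = 2.8281
Σp_3ᵢ² = 0.6312² + 0.0071² + 0.0851² + 0.1773² + 0.0993² = 0.398413 + 0.000050 + 0.007242 + 0.031435 + 0.009860 = 0.447000
B_3 = 1 / 0.447000 = 2.2371
Σp_2ᵢ² = 0.3918² + 0.4653² + 0.0245² + 0.0490² + 0.0694² = 0.153507 + 0.216504 + 0.000600 + 0.002401 + 0.004816 = 0.377828
B_2 = 1 / 0.377828 = 2.6467
Ranking by B (broadest → narrowest): species 4 (2.83) > species 2 (2.65) > species 3 (2.24)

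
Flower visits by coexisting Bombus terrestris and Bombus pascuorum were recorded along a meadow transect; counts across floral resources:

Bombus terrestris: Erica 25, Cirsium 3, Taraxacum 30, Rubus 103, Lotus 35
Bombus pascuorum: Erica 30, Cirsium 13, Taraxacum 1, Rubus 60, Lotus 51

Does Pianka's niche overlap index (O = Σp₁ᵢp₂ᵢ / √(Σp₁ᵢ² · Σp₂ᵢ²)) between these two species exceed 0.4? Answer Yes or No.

Yes

Proportions for Bombus terrestris (n=196): 25/196=0.1276, 3/196=0.0153, 30/196=0.1531, 103/196=0.5255, 35/196=0.1786
Proportions for Bombus pascuorum (n=155): 30/155=0.1935, 13/155=0.0839, 1/155=0.0065, 60/155=0.3871, 51/155=0.3290
Σ p₁ᵢp₂ᵢ = 0.024691 + 0.001284 + 0.000995 + 0.203421 + 0.058759 = 0.289150
Σp_1ᵢ² = 0.1276² + 0.0153² + 0.1531² + 0.5255² + 0.1786² = 0.016282 + 0.000234 + 0.023440 + 0.276150 + 0.031898 = 0.348004
Σp_2ᵢ² = 0.1935² + 0.0839² + 0.0065² + 0.3871² + 0.3290² = 0.037442 + 0.007039 + 0.000042 + 0.149846 + 0.108241 = 0.302610
O = 0.289150 / √(0.348004 × 0.302610) = 0.289150 / 0.3245142 = 0.8910
O = 0.8910 > 0.4 → Yes.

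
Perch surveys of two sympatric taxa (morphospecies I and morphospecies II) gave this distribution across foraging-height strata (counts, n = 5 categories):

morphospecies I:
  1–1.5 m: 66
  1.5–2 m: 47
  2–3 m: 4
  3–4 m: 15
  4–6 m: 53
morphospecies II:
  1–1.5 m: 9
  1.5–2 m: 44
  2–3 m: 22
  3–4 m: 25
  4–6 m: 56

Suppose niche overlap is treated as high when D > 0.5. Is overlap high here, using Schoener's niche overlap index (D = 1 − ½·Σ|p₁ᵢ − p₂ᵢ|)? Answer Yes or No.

Proportions for morphospecies I (n=185): 66/185=0.3568, 47/185=0.2541, 4/185=0.0216, 15/185=0.0811, 53/185=0.2865
Proportions for morphospecies II (n=156): 9/156=0.0577, 44/156=0.2821, 22/156=0.1410, 25/156=0.1603, 56/156=0.3590
Σ|p₁ᵢ − p₂ᵢ| = 0.2991 + 0.0280 + 0.1194 + 0.0792 + 0.0725 = 0.5982
D = 1 − ½ × 0.5982 = 1 − 0.29910 = 0.70090
D = 0.70090 > 0.5 → Yes.

Yes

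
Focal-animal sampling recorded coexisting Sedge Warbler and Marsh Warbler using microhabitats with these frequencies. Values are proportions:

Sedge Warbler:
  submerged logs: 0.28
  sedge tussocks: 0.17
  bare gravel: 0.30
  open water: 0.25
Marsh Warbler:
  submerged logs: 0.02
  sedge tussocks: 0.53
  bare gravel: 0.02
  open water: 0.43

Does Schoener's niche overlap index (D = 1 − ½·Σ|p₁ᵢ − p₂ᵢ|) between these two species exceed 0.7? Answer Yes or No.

Σ|p₁ᵢ − p₂ᵢ| = 0.26 + 0.36 + 0.28 + 0.18 = 1.08
D = 1 − ½ × 1.08 = 1 − 0.540 = 0.4600
D = 0.4600 < 0.7 → No.

No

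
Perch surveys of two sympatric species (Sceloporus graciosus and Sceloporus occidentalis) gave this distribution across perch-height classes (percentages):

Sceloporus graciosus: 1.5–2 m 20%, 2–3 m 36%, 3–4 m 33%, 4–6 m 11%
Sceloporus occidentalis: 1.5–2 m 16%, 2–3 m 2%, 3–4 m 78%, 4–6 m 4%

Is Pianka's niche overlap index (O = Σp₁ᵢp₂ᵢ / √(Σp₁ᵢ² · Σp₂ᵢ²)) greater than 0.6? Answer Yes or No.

Convert percentages to proportions (divide by 100).
Σ p₁ᵢp₂ᵢ = 0.0320 + 0.0072 + 0.2574 + 0.0044 = 0.3010
Σp_1ᵢ² = 0.20² + 0.36² + 0.33² + 0.11² = 0.0400 + 0.1296 + 0.1089 + 0.0121 = 0.2906
Σp_2ᵢ² = 0.16² + 0.02² + 0.78² + 0.04² = 0.0256 + 0.0004 + 0.6084 + 0.0016 = 0.6360
O = 0.3010 / √(0.2906 × 0.6360) = 0.3010 / 0.42991 = 0.7001
O = 0.7001 > 0.6 → Yes.

Yes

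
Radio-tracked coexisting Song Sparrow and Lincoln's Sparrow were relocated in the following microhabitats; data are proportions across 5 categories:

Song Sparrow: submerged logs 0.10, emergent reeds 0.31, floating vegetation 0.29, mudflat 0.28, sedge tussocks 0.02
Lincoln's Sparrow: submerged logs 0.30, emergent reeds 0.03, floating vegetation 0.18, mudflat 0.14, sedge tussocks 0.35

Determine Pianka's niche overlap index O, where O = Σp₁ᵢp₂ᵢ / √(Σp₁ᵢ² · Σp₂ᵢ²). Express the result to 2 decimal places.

0.52

Σ p₁ᵢp₂ᵢ = 0.0300 + 0.0093 + 0.0522 + 0.0392 + 0.0070 = 0.1377
Σp_1ᵢ² = 0.10² + 0.31² + 0.29² + 0.28² + 0.02² = 0.0100 + 0.0961 + 0.0841 + 0.0784 + 0.0004 = 0.2690
Σp_2ᵢ² = 0.30² + 0.03² + 0.18² + 0.14² + 0.35² = 0.0900 + 0.0009 + 0.0324 + 0.0196 + 0.1225 = 0.2654
O = 0.1377 / √(0.2690 × 0.2654) = 0.1377 / 0.26719 = 0.5154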